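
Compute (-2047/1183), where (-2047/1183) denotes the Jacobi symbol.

1

Pull out -1: (-2047/1183) = (-1/1183)·(2047/1183). Since 1183 ≡ 3 (mod 4), (-1/1183) = -1. Now have -(2047/1183).
Reduce the numerator: 2047 ≡ 864 (mod 1183), so (2047/1183) = (864/1183).
Factor out 2: 864 = 2^5·27. Since 1183 ≡ 7 (mod 8), (2/1183) = +1, and (2/1183)^5 = +1. Now have -(27/1183).
Both 27 ≡ 3 and 1183 ≡ 3 (mod 4), so reciprocity gives (27/1183) = -(1183/27). Reduce: 1183 ≡ 22 (mod 27). Now have (22/27).
Factor out 2: 22 = 2·11. Since 27 ≡ 3 (mod 8), (2/27) = -1. Now have -(11/27).
Both 11 ≡ 3 and 27 ≡ 3 (mod 4), so reciprocity gives (11/27) = -(27/11). Reduce: 27 ≡ 5 (mod 11). Now have (5/11).
5 ≡ 1 (mod 4), so quadratic reciprocity gives (5/11) = (11/5). Reduce: 11 ≡ 1 (mod 5). Now have (1/5).
(1/5) = 1. Collecting the sign factors: 1.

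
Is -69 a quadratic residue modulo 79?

Pull out -1: (-69/79) = (-1/79)·(69/79). Since 79 ≡ 3 (mod 4), (-1/79) = -1. Now have -(69/79).
69 ≡ 1 (mod 4), so quadratic reciprocity gives (69/79) = (79/69). Reduce: 79 ≡ 10 (mod 69). Now have -(10/69).
Factor out 2: 10 = 2·5. Since 69 ≡ 5 (mod 8), (2/69) = -1. Now have (5/69).
5 ≡ 1 (mod 4), so quadratic reciprocity gives (5/69) = (69/5). Reduce: 69 ≡ 4 (mod 5). Now have (4/5).
Factor out 2: 4 = 2^2. Since 5 ≡ 5 (mod 8), (2/5) = -1, and (2/5)^2 = +1. Now have (1/5).
(1/5) = 1. Collecting the sign factors: 1.
The Legendre symbol is 1, so x^2 ≡ -69 (mod 79) has solution.

yes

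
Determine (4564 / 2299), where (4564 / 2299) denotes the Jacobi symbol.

1

(4564 / 2299)
  = (2265 / 2299)    [4564 ≡ 2265 mod 2299]
  = (2299 / 2265)    [QR: 2265 ≡ 1 mod 4, sign kept]
  = (34 / 2265)    [2299 ≡ 34 mod 2265]
  = (17 / 2265)    [2265 ≡ 1 mod 8 ⇒ (2 / 2265) = +1]
  = (2265 / 17)    [QR: 17 ≡ 1 mod 4, sign kept]
  = (4 / 17)    [2265 ≡ 4 mod 17]
  = (1 / 17)    [17 ≡ 1 mod 8 ⇒ (2 / 17)^2 = +1]
  = 1    [(1 / 17) = 1]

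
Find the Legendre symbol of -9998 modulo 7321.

1

(-9998 / 7321)
  = (4644 / 7321)    [-9998 ≡ 4644 mod 7321]
  = (1161 / 7321)    [7321 ≡ 1 mod 8 ⇒ (2 / 7321)^2 = +1]
  = (7321 / 1161)    [QR: 1161 ≡ 1 mod 4, sign kept]
  = (355 / 1161)    [7321 ≡ 355 mod 1161]
  = (1161 / 355)    [QR: 1161 ≡ 1 mod 4, sign kept]
  = (96 / 355)    [1161 ≡ 96 mod 355]
  = -(3 / 355)    [355 ≡ 3 mod 8 ⇒ (2 / 355)^5 = -1]
  = (355 / 3)    [QR: both ≡ 3 mod 4, sign flips]
  = (1 / 3)    [355 ≡ 1 mod 3]
  = 1    [(1 / 3) = 1]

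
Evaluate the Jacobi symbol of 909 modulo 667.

(909|667)
  = (242|667)    [909 ≡ 242 mod 667]
  = -(121|667)    [667 ≡ 3 mod 8 ⇒ (2|667) = -1]
  = -(667|121)    [QR: 121 ≡ 1 mod 4, sign kept]
  = -(62|121)    [667 ≡ 62 mod 121]
  = -(31|121)    [121 ≡ 1 mod 8 ⇒ (2|121) = +1]
  = -(121|31)    [QR: 121 ≡ 1 mod 4, sign kept]
  = -(28|31)    [121 ≡ 28 mod 31]
  = -(7|31)    [31 ≡ 7 mod 8 ⇒ (2|31)^2 = +1]
  = (31|7)    [QR: both ≡ 3 mod 4, sign flips]
  = (3|7)    [31 ≡ 3 mod 7]
  = -(7|3)    [QR: both ≡ 3 mod 4, sign flips]
  = -(1|3)    [7 ≡ 1 mod 3]
  = -1    [(1|3) = 1]

-1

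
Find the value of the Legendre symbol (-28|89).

-1

(-28|89)
  = (61|89)    [-28 ≡ 61 mod 89]
  = (89|61)    [QR: 61 ≡ 1 mod 4, sign kept]
  = (28|61)    [89 ≡ 28 mod 61]
  = (7|61)    [61 ≡ 5 mod 8 ⇒ (2|61)^2 = +1]
  = (61|7)    [QR: 61 ≡ 1 mod 4, sign kept]
  = (5|7)    [61 ≡ 5 mod 7]
  = (7|5)    [QR: 5 ≡ 1 mod 4, sign kept]
  = (2|5)    [7 ≡ 2 mod 5]
  = -(1|5)    [5 ≡ 5 mod 8 ⇒ (2|5) = -1]
  = -1    [(1|5) = 1]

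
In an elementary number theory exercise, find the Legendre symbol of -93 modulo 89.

1

(-93|89)
  = (85|89)    [-93 ≡ 85 mod 89]
  = (89|85)    [QR: 85 ≡ 1 mod 4, sign kept]
  = (4|85)    [89 ≡ 4 mod 85]
  = (1|85)    [85 ≡ 5 mod 8 ⇒ (2|85)^2 = +1]
  = 1    [(1|85) = 1]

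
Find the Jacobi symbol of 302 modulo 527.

Factor out 2: 302 = 2·151. Since 527 ≡ 7 (mod 8), (2 / 527) = +1. Now have (151 / 527).
Both 151 ≡ 3 and 527 ≡ 3 (mod 4), so reciprocity gives (151 / 527) = -(527 / 151). Reduce: 527 ≡ 74 (mod 151). Now have -(74 / 151).
Factor out 2: 74 = 2·37. Since 151 ≡ 7 (mod 8), (2 / 151) = +1. Now have -(37 / 151).
37 ≡ 1 (mod 4), so quadratic reciprocity gives (37 / 151) = (151 / 37). Reduce: 151 ≡ 3 (mod 37). Now have -(3 / 37).
37 ≡ 1 (mod 4), so quadratic reciprocity gives (3 / 37) = (37 / 3). Reduce: 37 ≡ 1 (mod 3). Now have -(1 / 3).
(1 / 3) = 1. Collecting the sign factors: -1.

-1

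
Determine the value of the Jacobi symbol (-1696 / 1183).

(-1696 / 1183)
  = -(1696 / 1183)    [1183 ≡ 3 mod 4 ⇒ (-1 / 1183) = -1]
  = -(513 / 1183)    [1696 ≡ 513 mod 1183]
  = -(1183 / 513)    [QR: 513 ≡ 1 mod 4, sign kept]
  = -(157 / 513)    [1183 ≡ 157 mod 513]
  = -(513 / 157)    [QR: 157 ≡ 1 mod 4, sign kept]
  = -(42 / 157)    [513 ≡ 42 mod 157]
  = (21 / 157)    [157 ≡ 5 mod 8 ⇒ (2 / 157) = -1]
  = (157 / 21)    [QR: 21 ≡ 1 mod 4, sign kept]
  = (10 / 21)    [157 ≡ 10 mod 21]
  = -(5 / 21)    [21 ≡ 5 mod 8 ⇒ (2 / 21) = -1]
  = -(21 / 5)    [QR: 5 ≡ 1 mod 4, sign kept]
  = -(1 / 5)    [21 ≡ 1 mod 5]
  = -1    [(1 / 5) = 1]

-1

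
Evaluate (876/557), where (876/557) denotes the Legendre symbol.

(876/557)
  = (319/557)    [876 ≡ 319 mod 557]
  = (557/319)    [QR: 557 ≡ 1 mod 4, sign kept]
  = (238/319)    [557 ≡ 238 mod 319]
  = (119/319)    [319 ≡ 7 mod 8 ⇒ (2/319) = +1]
  = -(319/119)    [QR: both ≡ 3 mod 4, sign flips]
  = -(81/119)    [319 ≡ 81 mod 119]
  = -(119/81)    [QR: 81 ≡ 1 mod 4, sign kept]
  = -(38/81)    [119 ≡ 38 mod 81]
  = -(19/81)    [81 ≡ 1 mod 8 ⇒ (2/81) = +1]
  = -(81/19)    [QR: 81 ≡ 1 mod 4, sign kept]
  = -(5/19)    [81 ≡ 5 mod 19]
  = -(19/5)    [QR: 5 ≡ 1 mod 4, sign kept]
  = -(4/5)    [19 ≡ 4 mod 5]
  = -(1/5)    [5 ≡ 5 mod 8 ⇒ (2/5)^2 = +1]
  = -1    [(1/5) = 1]

-1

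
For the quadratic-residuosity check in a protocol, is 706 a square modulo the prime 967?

yes

Factor out 2: 706 = 2·353. Since 967 ≡ 7 (mod 8), (2/967) = +1. Now have (353/967).
353 ≡ 1 (mod 4), so quadratic reciprocity gives (353/967) = (967/353). Reduce: 967 ≡ 261 (mod 353). Now have (261/353).
261 ≡ 1 (mod 4), so quadratic reciprocity gives (261/353) = (353/261). Reduce: 353 ≡ 92 (mod 261). Now have (92/261).
Factor out 2: 92 = 2^2·23. Since 261 ≡ 5 (mod 8), (2/261) = -1, and (2/261)^2 = +1. Now have (23/261).
261 ≡ 1 (mod 4), so quadratic reciprocity gives (23/261) = (261/23). Reduce: 261 ≡ 8 (mod 23). Now have (8/23).
Factor out 2: 8 = 2^3. Since 23 ≡ 7 (mod 8), (2/23) = +1, and (2/23)^3 = +1. Now have (1/23).
(1/23) = 1. Collecting the sign factors: 1.
The Legendre symbol is 1, so x^2 ≡ 706 (mod 967) has solution.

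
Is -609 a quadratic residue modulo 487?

no

Pull out -1: (-609/487) = (-1/487)·(609/487). Since 487 ≡ 3 (mod 4), (-1/487) = -1. Now have -(609/487).
Reduce the numerator: 609 ≡ 122 (mod 487), so (609/487) = (122/487).
Factor out 2: 122 = 2·61. Since 487 ≡ 7 (mod 8), (2/487) = +1. Now have -(61/487).
61 ≡ 1 (mod 4), so quadratic reciprocity gives (61/487) = (487/61). Reduce: 487 ≡ 60 (mod 61). Now have -(60/61).
Factor out 2: 60 = 2^2·15. Since 61 ≡ 5 (mod 8), (2/61) = -1, and (2/61)^2 = +1. Now have -(15/61).
61 ≡ 1 (mod 4), so quadratic reciprocity gives (15/61) = (61/15). Reduce: 61 ≡ 1 (mod 15). Now have -(1/15).
(1/15) = 1. Collecting the sign factors: -1.
The Legendre symbol is -1, so x^2 ≡ -609 (mod 487) has no solution.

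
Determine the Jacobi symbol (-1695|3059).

(-1695|3059)
  = (1364|3059)    [-1695 ≡ 1364 mod 3059]
  = (341|3059)    [3059 ≡ 3 mod 8 ⇒ (2|3059)^2 = +1]
  = (3059|341)    [QR: 341 ≡ 1 mod 4, sign kept]
  = (331|341)    [3059 ≡ 331 mod 341]
  = (341|331)    [QR: 341 ≡ 1 mod 4, sign kept]
  = (10|331)    [341 ≡ 10 mod 331]
  = -(5|331)    [331 ≡ 3 mod 8 ⇒ (2|331) = -1]
  = -(331|5)    [QR: 5 ≡ 1 mod 4, sign kept]
  = -(1|5)    [331 ≡ 1 mod 5]
  = -1    [(1|5) = 1]

-1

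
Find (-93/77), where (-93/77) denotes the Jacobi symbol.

(-93/77)
  = (61/77)    [-93 ≡ 61 mod 77]
  = (77/61)    [QR: 61 ≡ 1 mod 4, sign kept]
  = (16/61)    [77 ≡ 16 mod 61]
  = (1/61)    [61 ≡ 5 mod 8 ⇒ (2/61)^4 = +1]
  = 1    [(1/61) = 1]

1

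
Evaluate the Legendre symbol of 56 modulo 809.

1

(56 / 809)
  = (7 / 809)    [809 ≡ 1 mod 8 ⇒ (2 / 809)^3 = +1]
  = (809 / 7)    [QR: 809 ≡ 1 mod 4, sign kept]
  = (4 / 7)    [809 ≡ 4 mod 7]
  = (1 / 7)    [7 ≡ 7 mod 8 ⇒ (2 / 7)^2 = +1]
  = 1    [(1 / 7) = 1]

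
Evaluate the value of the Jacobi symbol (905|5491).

-1

905 ≡ 1 (mod 4), so quadratic reciprocity gives (905|5491) = (5491|905). Reduce: 5491 ≡ 61 (mod 905). Now have (61|905).
61 ≡ 1 (mod 4), so quadratic reciprocity gives (61|905) = (905|61). Reduce: 905 ≡ 51 (mod 61). Now have (51|61).
61 ≡ 1 (mod 4), so quadratic reciprocity gives (51|61) = (61|51). Reduce: 61 ≡ 10 (mod 51). Now have (10|51).
Factor out 2: 10 = 2·5. Since 51 ≡ 3 (mod 8), (2|51) = -1. Now have -(5|51).
5 ≡ 1 (mod 4), so quadratic reciprocity gives (5|51) = (51|5). Reduce: 51 ≡ 1 (mod 5). Now have -(1|5).
(1|5) = 1. Collecting the sign factors: -1.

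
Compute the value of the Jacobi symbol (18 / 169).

1

(18 / 169)
  = (9 / 169)    [169 ≡ 1 mod 8 ⇒ (2 / 169) = +1]
  = (169 / 9)    [QR: 9 ≡ 1 mod 4, sign kept]
  = (7 / 9)    [169 ≡ 7 mod 9]
  = (9 / 7)    [QR: 9 ≡ 1 mod 4, sign kept]
  = (2 / 7)    [9 ≡ 2 mod 7]
  = (1 / 7)    [7 ≡ 7 mod 8 ⇒ (2 / 7) = +1]
  = 1    [(1 / 7) = 1]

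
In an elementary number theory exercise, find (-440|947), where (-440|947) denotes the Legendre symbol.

(-440|947)
  = (507|947)    [-440 ≡ 507 mod 947]
  = -(947|507)    [QR: both ≡ 3 mod 4, sign flips]
  = -(440|507)    [947 ≡ 440 mod 507]
  = (55|507)    [507 ≡ 3 mod 8 ⇒ (2|507)^3 = -1]
  = -(507|55)    [QR: both ≡ 3 mod 4, sign flips]
  = -(12|55)    [507 ≡ 12 mod 55]
  = -(3|55)    [55 ≡ 7 mod 8 ⇒ (2|55)^2 = +1]
  = (55|3)    [QR: both ≡ 3 mod 4, sign flips]
  = (1|3)    [55 ≡ 1 mod 3]
  = 1    [(1|3) = 1]

1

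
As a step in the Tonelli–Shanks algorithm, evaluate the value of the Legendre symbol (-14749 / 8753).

(-14749 / 8753)
  = (14749 / 8753)    [8753 ≡ 1 mod 4 ⇒ (-1 / 8753) = +1]
  = (5996 / 8753)    [14749 ≡ 5996 mod 8753]
  = (1499 / 8753)    [8753 ≡ 1 mod 8 ⇒ (2 / 8753)^2 = +1]
  = (8753 / 1499)    [QR: 8753 ≡ 1 mod 4, sign kept]
  = (1258 / 1499)    [8753 ≡ 1258 mod 1499]
  = -(629 / 1499)    [1499 ≡ 3 mod 8 ⇒ (2 / 1499) = -1]
  = -(1499 / 629)    [QR: 629 ≡ 1 mod 4, sign kept]
  = -(241 / 629)    [1499 ≡ 241 mod 629]
  = -(629 / 241)    [QR: 241 ≡ 1 mod 4, sign kept]
  = -(147 / 241)    [629 ≡ 147 mod 241]
  = -(241 / 147)    [QR: 241 ≡ 1 mod 4, sign kept]
  = -(94 / 147)    [241 ≡ 94 mod 147]
  = (47 / 147)    [147 ≡ 3 mod 8 ⇒ (2 / 147) = -1]
  = -(147 / 47)    [QR: both ≡ 3 mod 4, sign flips]
  = -(6 / 47)    [147 ≡ 6 mod 47]
  = -(3 / 47)    [47 ≡ 7 mod 8 ⇒ (2 / 47) = +1]
  = (47 / 3)    [QR: both ≡ 3 mod 4, sign flips]
  = (2 / 3)    [47 ≡ 2 mod 3]
  = -(1 / 3)    [3 ≡ 3 mod 8 ⇒ (2 / 3) = -1]
  = -1    [(1 / 3) = 1]

-1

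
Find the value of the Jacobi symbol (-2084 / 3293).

Reduce the numerator: -2084 ≡ 1209 (mod 3293), so (-2084 / 3293) = (1209 / 3293).
1209 ≡ 1 (mod 4), so quadratic reciprocity gives (1209 / 3293) = (3293 / 1209). Reduce: 3293 ≡ 875 (mod 1209). Now have (875 / 1209).
1209 ≡ 1 (mod 4), so quadratic reciprocity gives (875 / 1209) = (1209 / 875). Reduce: 1209 ≡ 334 (mod 875). Now have (334 / 875).
Factor out 2: 334 = 2·167. Since 875 ≡ 3 (mod 8), (2 / 875) = -1. Now have -(167 / 875).
Both 167 ≡ 3 and 875 ≡ 3 (mod 4), so reciprocity gives (167 / 875) = -(875 / 167). Reduce: 875 ≡ 40 (mod 167). Now have (40 / 167).
Factor out 2: 40 = 2^3·5. Since 167 ≡ 7 (mod 8), (2 / 167) = +1, and (2 / 167)^3 = +1. Now have (5 / 167).
5 ≡ 1 (mod 4), so quadratic reciprocity gives (5 / 167) = (167 / 5). Reduce: 167 ≡ 2 (mod 5). Now have (2 / 5).
Factor out 2: 2 = 2. Since 5 ≡ 5 (mod 8), (2 / 5) = -1. Now have -(1 / 5).
(1 / 5) = 1. Collecting the sign factors: -1.

-1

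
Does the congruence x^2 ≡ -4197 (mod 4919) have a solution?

yes

(-4197/4919)
  = (722/4919)    [-4197 ≡ 722 mod 4919]
  = (361/4919)    [4919 ≡ 7 mod 8 ⇒ (2/4919) = +1]
  = (4919/361)    [QR: 361 ≡ 1 mod 4, sign kept]
  = (226/361)    [4919 ≡ 226 mod 361]
  = (113/361)    [361 ≡ 1 mod 8 ⇒ (2/361) = +1]
  = (361/113)    [QR: 113 ≡ 1 mod 4, sign kept]
  = (22/113)    [361 ≡ 22 mod 113]
  = (11/113)    [113 ≡ 1 mod 8 ⇒ (2/113) = +1]
  = (113/11)    [QR: 113 ≡ 1 mod 4, sign kept]
  = (3/11)    [113 ≡ 3 mod 11]
  = -(11/3)    [QR: both ≡ 3 mod 4, sign flips]
  = -(2/3)    [11 ≡ 2 mod 3]
  = (1/3)    [3 ≡ 3 mod 8 ⇒ (2/3) = -1]
  = 1    [(1/3) = 1]
(-4197/4919) = 1, and 4919 is prime, so -4197 is a quadratic residue mod 4919.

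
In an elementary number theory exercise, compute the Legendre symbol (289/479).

(289/479)
  = (479/289)    [QR: 289 ≡ 1 mod 4, sign kept]
  = (190/289)    [479 ≡ 190 mod 289]
  = (95/289)    [289 ≡ 1 mod 8 ⇒ (2/289) = +1]
  = (289/95)    [QR: 289 ≡ 1 mod 4, sign kept]
  = (4/95)    [289 ≡ 4 mod 95]
  = (1/95)    [95 ≡ 7 mod 8 ⇒ (2/95)^2 = +1]
  = 1    [(1/95) = 1]

1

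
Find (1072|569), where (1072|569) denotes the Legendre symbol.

Reduce the numerator: 1072 ≡ 503 (mod 569), so (1072|569) = (503|569).
569 ≡ 1 (mod 4), so quadratic reciprocity gives (503|569) = (569|503). Reduce: 569 ≡ 66 (mod 503). Now have (66|503).
Factor out 2: 66 = 2·33. Since 503 ≡ 7 (mod 8), (2|503) = +1. Now have (33|503).
33 ≡ 1 (mod 4), so quadratic reciprocity gives (33|503) = (503|33). Reduce: 503 ≡ 8 (mod 33). Now have (8|33).
Factor out 2: 8 = 2^3. Since 33 ≡ 1 (mod 8), (2|33) = +1, and (2|33)^3 = +1. Now have (1|33).
(1|33) = 1. Collecting the sign factors: 1.

1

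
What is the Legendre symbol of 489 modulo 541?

(489 / 541)
  = (541 / 489)    [QR: 489 ≡ 1 mod 4, sign kept]
  = (52 / 489)    [541 ≡ 52 mod 489]
  = (13 / 489)    [489 ≡ 1 mod 8 ⇒ (2 / 489)^2 = +1]
  = (489 / 13)    [QR: 13 ≡ 1 mod 4, sign kept]
  = (8 / 13)    [489 ≡ 8 mod 13]
  = -(1 / 13)    [13 ≡ 5 mod 8 ⇒ (2 / 13)^3 = -1]
  = -1    [(1 / 13) = 1]

-1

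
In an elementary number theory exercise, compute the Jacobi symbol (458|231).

-1

(458|231)
  = (227|231)    [458 ≡ 227 mod 231]
  = -(231|227)    [QR: both ≡ 3 mod 4, sign flips]
  = -(4|227)    [231 ≡ 4 mod 227]
  = -(1|227)    [227 ≡ 3 mod 8 ⇒ (2|227)^2 = +1]
  = -1    [(1|227) = 1]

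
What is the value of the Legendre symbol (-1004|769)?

(-1004|769)
  = (534|769)    [-1004 ≡ 534 mod 769]
  = (267|769)    [769 ≡ 1 mod 8 ⇒ (2|769) = +1]
  = (769|267)    [QR: 769 ≡ 1 mod 4, sign kept]
  = (235|267)    [769 ≡ 235 mod 267]
  = -(267|235)    [QR: both ≡ 3 mod 4, sign flips]
  = -(32|235)    [267 ≡ 32 mod 235]
  = (1|235)    [235 ≡ 3 mod 8 ⇒ (2|235)^5 = -1]
  = 1    [(1|235) = 1]

1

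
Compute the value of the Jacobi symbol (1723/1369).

(1723/1369)
  = (354/1369)    [1723 ≡ 354 mod 1369]
  = (177/1369)    [1369 ≡ 1 mod 8 ⇒ (2/1369) = +1]
  = (1369/177)    [QR: 177 ≡ 1 mod 4, sign kept]
  = (130/177)    [1369 ≡ 130 mod 177]
  = (65/177)    [177 ≡ 1 mod 8 ⇒ (2/177) = +1]
  = (177/65)    [QR: 65 ≡ 1 mod 4, sign kept]
  = (47/65)    [177 ≡ 47 mod 65]
  = (65/47)    [QR: 65 ≡ 1 mod 4, sign kept]
  = (18/47)    [65 ≡ 18 mod 47]
  = (9/47)    [47 ≡ 7 mod 8 ⇒ (2/47) = +1]
  = (47/9)    [QR: 9 ≡ 1 mod 4, sign kept]
  = (2/9)    [47 ≡ 2 mod 9]
  = (1/9)    [9 ≡ 1 mod 8 ⇒ (2/9) = +1]
  = 1    [(1/9) = 1]

1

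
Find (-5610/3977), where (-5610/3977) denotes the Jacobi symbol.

-1

Reduce the numerator: -5610 ≡ 2344 (mod 3977), so (-5610/3977) = (2344/3977).
Factor out 2: 2344 = 2^3·293. Since 3977 ≡ 1 (mod 8), (2/3977) = +1, and (2/3977)^3 = +1. Now have (293/3977).
293 ≡ 1 (mod 4), so quadratic reciprocity gives (293/3977) = (3977/293). Reduce: 3977 ≡ 168 (mod 293). Now have (168/293).
Factor out 2: 168 = 2^3·21. Since 293 ≡ 5 (mod 8), (2/293) = -1, and (2/293)^3 = -1. Now have -(21/293).
21 ≡ 1 (mod 4), so quadratic reciprocity gives (21/293) = (293/21). Reduce: 293 ≡ 20 (mod 21). Now have -(20/21).
Factor out 2: 20 = 2^2·5. Since 21 ≡ 5 (mod 8), (2/21) = -1, and (2/21)^2 = +1. Now have -(5/21).
5 ≡ 1 (mod 4), so quadratic reciprocity gives (5/21) = (21/5). Reduce: 21 ≡ 1 (mod 5). Now have -(1/5).
(1/5) = 1. Collecting the sign factors: -1.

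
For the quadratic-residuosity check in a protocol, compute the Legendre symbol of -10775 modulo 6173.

1

Reduce the numerator: -10775 ≡ 1571 (mod 6173), so (-10775|6173) = (1571|6173).
6173 ≡ 1 (mod 4), so quadratic reciprocity gives (1571|6173) = (6173|1571). Reduce: 6173 ≡ 1460 (mod 1571). Now have (1460|1571).
Factor out 2: 1460 = 2^2·365. Since 1571 ≡ 3 (mod 8), (2|1571) = -1, and (2|1571)^2 = +1. Now have (365|1571).
365 ≡ 1 (mod 4), so quadratic reciprocity gives (365|1571) = (1571|365). Reduce: 1571 ≡ 111 (mod 365). Now have (111|365).
365 ≡ 1 (mod 4), so quadratic reciprocity gives (111|365) = (365|111). Reduce: 365 ≡ 32 (mod 111). Now have (32|111).
Factor out 2: 32 = 2^5. Since 111 ≡ 7 (mod 8), (2|111) = +1, and (2|111)^5 = +1. Now have (1|111).
(1|111) = 1. Collecting the sign factors: 1.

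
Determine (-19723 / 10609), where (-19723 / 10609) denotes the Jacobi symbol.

Reduce the numerator: -19723 ≡ 1495 (mod 10609), so (-19723 / 10609) = (1495 / 10609).
10609 ≡ 1 (mod 4), so quadratic reciprocity gives (1495 / 10609) = (10609 / 1495). Reduce: 10609 ≡ 144 (mod 1495). Now have (144 / 1495).
Factor out 2: 144 = 2^4·9. Since 1495 ≡ 7 (mod 8), (2 / 1495) = +1, and (2 / 1495)^4 = +1. Now have (9 / 1495).
9 ≡ 1 (mod 4), so quadratic reciprocity gives (9 / 1495) = (1495 / 9). Reduce: 1495 ≡ 1 (mod 9). Now have (1 / 9).
(1 / 9) = 1. Collecting the sign factors: 1.

1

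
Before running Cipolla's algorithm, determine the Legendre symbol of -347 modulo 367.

-1

(-347 / 367)
  = (20 / 367)    [-347 ≡ 20 mod 367]
  = (5 / 367)    [367 ≡ 7 mod 8 ⇒ (2 / 367)^2 = +1]
  = (367 / 5)    [QR: 5 ≡ 1 mod 4, sign kept]
  = (2 / 5)    [367 ≡ 2 mod 5]
  = -(1 / 5)    [5 ≡ 5 mod 8 ⇒ (2 / 5) = -1]
  = -1    [(1 / 5) = 1]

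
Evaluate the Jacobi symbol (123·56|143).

By multiplicativity, (123·56|143) = (123|143)·(56|143).
First factor (123|143):
(123|143)
  = -(143|123)    [QR: both ≡ 3 mod 4, sign flips]
  = -(20|123)    [143 ≡ 20 mod 123]
  = -(5|123)    [123 ≡ 3 mod 8 ⇒ (2|123)^2 = +1]
  = -(123|5)    [QR: 5 ≡ 1 mod 4, sign kept]
  = -(3|5)    [123 ≡ 3 mod 5]
  = -(5|3)    [QR: 5 ≡ 1 mod 4, sign kept]
  = -(2|3)    [5 ≡ 2 mod 3]
  = (1|3)    [3 ≡ 3 mod 8 ⇒ (2|3) = -1]
  = 1    [(1|3) = 1]
Second factor (56|143):
(56|143)
  = (7|143)    [143 ≡ 7 mod 8 ⇒ (2|143)^3 = +1]
  = -(143|7)    [QR: both ≡ 3 mod 4, sign flips]
  = -(3|7)    [143 ≡ 3 mod 7]
  = (7|3)    [QR: both ≡ 3 mod 4, sign flips]
  = (1|3)    [7 ≡ 1 mod 3]
  = 1    [(1|3) = 1]
Product: (1)·(1) = 1.

1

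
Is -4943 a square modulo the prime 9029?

no

Pull out -1: (-4943|9029) = (-1|9029)·(4943|9029). Since 9029 ≡ 1 (mod 4), (-1|9029) = +1. Now have (4943|9029).
9029 ≡ 1 (mod 4), so quadratic reciprocity gives (4943|9029) = (9029|4943). Reduce: 9029 ≡ 4086 (mod 4943). Now have (4086|4943).
Factor out 2: 4086 = 2·2043. Since 4943 ≡ 7 (mod 8), (2|4943) = +1. Now have (2043|4943).
Both 2043 ≡ 3 and 4943 ≡ 3 (mod 4), so reciprocity gives (2043|4943) = -(4943|2043). Reduce: 4943 ≡ 857 (mod 2043). Now have -(857|2043).
857 ≡ 1 (mod 4), so quadratic reciprocity gives (857|2043) = (2043|857). Reduce: 2043 ≡ 329 (mod 857). Now have -(329|857).
329 ≡ 1 (mod 4), so quadratic reciprocity gives (329|857) = (857|329). Reduce: 857 ≡ 199 (mod 329). Now have -(199|329).
329 ≡ 1 (mod 4), so quadratic reciprocity gives (199|329) = (329|199). Reduce: 329 ≡ 130 (mod 199). Now have -(130|199).
Factor out 2: 130 = 2·65. Since 199 ≡ 7 (mod 8), (2|199) = +1. Now have -(65|199).
65 ≡ 1 (mod 4), so quadratic reciprocity gives (65|199) = (199|65). Reduce: 199 ≡ 4 (mod 65). Now have -(4|65).
Factor out 2: 4 = 2^2. Since 65 ≡ 1 (mod 8), (2|65) = +1, and (2|65)^2 = +1. Now have -(1|65).
(1|65) = 1. Collecting the sign factors: -1.
(-4943|9029) = -1, and 9029 is prime, so -4943 is not a quadratic residue mod 9029.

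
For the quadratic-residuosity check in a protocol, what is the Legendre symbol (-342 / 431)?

-1

Pull out -1: (-342 / 431) = (-1 / 431)·(342 / 431). Since 431 ≡ 3 (mod 4), (-1 / 431) = -1. Now have -(342 / 431).
Factor out 2: 342 = 2·171. Since 431 ≡ 7 (mod 8), (2 / 431) = +1. Now have -(171 / 431).
Both 171 ≡ 3 and 431 ≡ 3 (mod 4), so reciprocity gives (171 / 431) = -(431 / 171). Reduce: 431 ≡ 89 (mod 171). Now have (89 / 171).
89 ≡ 1 (mod 4), so quadratic reciprocity gives (89 / 171) = (171 / 89). Reduce: 171 ≡ 82 (mod 89). Now have (82 / 89).
Factor out 2: 82 = 2·41. Since 89 ≡ 1 (mod 8), (2 / 89) = +1. Now have (41 / 89).
41 ≡ 1 (mod 4), so quadratic reciprocity gives (41 / 89) = (89 / 41). Reduce: 89 ≡ 7 (mod 41). Now have (7 / 41).
41 ≡ 1 (mod 4), so quadratic reciprocity gives (7 / 41) = (41 / 7). Reduce: 41 ≡ 6 (mod 7). Now have (6 / 7).
Factor out 2: 6 = 2·3. Since 7 ≡ 7 (mod 8), (2 / 7) = +1. Now have (3 / 7).
Both 3 ≡ 3 and 7 ≡ 3 (mod 4), so reciprocity gives (3 / 7) = -(7 / 3). Reduce: 7 ≡ 1 (mod 3). Now have -(1 / 3).
(1 / 3) = 1. Collecting the sign factors: -1.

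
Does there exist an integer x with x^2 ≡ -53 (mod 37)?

Pull out -1: (-53/37) = (-1/37)·(53/37). Since 37 ≡ 1 (mod 4), (-1/37) = +1. Now have (53/37).
Reduce the numerator: 53 ≡ 16 (mod 37), so (53/37) = (16/37).
Factor out 2: 16 = 2^4. Since 37 ≡ 5 (mod 8), (2/37) = -1, and (2/37)^4 = +1. Now have (1/37).
(1/37) = 1. Collecting the sign factors: 1.
The Legendre symbol is 1, so x^2 ≡ -53 (mod 37) has solution.

yes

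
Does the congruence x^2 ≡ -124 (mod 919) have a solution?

yes

(-124/919)
  = (795/919)    [-124 ≡ 795 mod 919]
  = -(919/795)    [QR: both ≡ 3 mod 4, sign flips]
  = -(124/795)    [919 ≡ 124 mod 795]
  = -(31/795)    [795 ≡ 3 mod 8 ⇒ (2/795)^2 = +1]
  = (795/31)    [QR: both ≡ 3 mod 4, sign flips]
  = (20/31)    [795 ≡ 20 mod 31]
  = (5/31)    [31 ≡ 7 mod 8 ⇒ (2/31)^2 = +1]
  = (31/5)    [QR: 5 ≡ 1 mod 4, sign kept]
  = (1/5)    [31 ≡ 1 mod 5]
  = 1    [(1/5) = 1]
(-124/919) = 1, and 919 is prime, so -124 is a quadratic residue mod 919.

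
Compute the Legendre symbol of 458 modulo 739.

1

Factor out 2: 458 = 2·229. Since 739 ≡ 3 (mod 8), (2/739) = -1. Now have -(229/739).
229 ≡ 1 (mod 4), so quadratic reciprocity gives (229/739) = (739/229). Reduce: 739 ≡ 52 (mod 229). Now have -(52/229).
Factor out 2: 52 = 2^2·13. Since 229 ≡ 5 (mod 8), (2/229) = -1, and (2/229)^2 = +1. Now have -(13/229).
13 ≡ 1 (mod 4), so quadratic reciprocity gives (13/229) = (229/13). Reduce: 229 ≡ 8 (mod 13). Now have -(8/13).
Factor out 2: 8 = 2^3. Since 13 ≡ 5 (mod 8), (2/13) = -1, and (2/13)^3 = -1. Now have (1/13).
(1/13) = 1. Collecting the sign factors: 1.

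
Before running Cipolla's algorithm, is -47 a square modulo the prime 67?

(-47|67)
  = -(47|67)    [67 ≡ 3 mod 4 ⇒ (-1|67) = -1]
  = (67|47)    [QR: both ≡ 3 mod 4, sign flips]
  = (20|47)    [67 ≡ 20 mod 47]
  = (5|47)    [47 ≡ 7 mod 8 ⇒ (2|47)^2 = +1]
  = (47|5)    [QR: 5 ≡ 1 mod 4, sign kept]
  = (2|5)    [47 ≡ 2 mod 5]
  = -(1|5)    [5 ≡ 5 mod 8 ⇒ (2|5) = -1]
  = -1    [(1|5) = 1]
(-47|67) = -1, and 67 is prime, so -47 is not a quadratic residue mod 67.

no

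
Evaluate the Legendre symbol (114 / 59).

-1

(114 / 59)
  = (55 / 59)    [114 ≡ 55 mod 59]
  = -(59 / 55)    [QR: both ≡ 3 mod 4, sign flips]
  = -(4 / 55)    [59 ≡ 4 mod 55]
  = -(1 / 55)    [55 ≡ 7 mod 8 ⇒ (2 / 55)^2 = +1]
  = -1    [(1 / 55) = 1]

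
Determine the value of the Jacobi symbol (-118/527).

Reduce the numerator: -118 ≡ 409 (mod 527), so (-118/527) = (409/527).
409 ≡ 1 (mod 4), so quadratic reciprocity gives (409/527) = (527/409). Reduce: 527 ≡ 118 (mod 409). Now have (118/409).
Factor out 2: 118 = 2·59. Since 409 ≡ 1 (mod 8), (2/409) = +1. Now have (59/409).
409 ≡ 1 (mod 4), so quadratic reciprocity gives (59/409) = (409/59). Reduce: 409 ≡ 55 (mod 59). Now have (55/59).
Both 55 ≡ 3 and 59 ≡ 3 (mod 4), so reciprocity gives (55/59) = -(59/55). Reduce: 59 ≡ 4 (mod 55). Now have -(4/55).
Factor out 2: 4 = 2^2. Since 55 ≡ 7 (mod 8), (2/55) = +1, and (2/55)^2 = +1. Now have -(1/55).
(1/55) = 1. Collecting the sign factors: -1.

-1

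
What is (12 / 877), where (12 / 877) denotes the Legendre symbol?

1

Factor out 2: 12 = 2^2·3. Since 877 ≡ 5 (mod 8), (2 / 877) = -1, and (2 / 877)^2 = +1. Now have (3 / 877).
877 ≡ 1 (mod 4), so quadratic reciprocity gives (3 / 877) = (877 / 3). Reduce: 877 ≡ 1 (mod 3). Now have (1 / 3).
(1 / 3) = 1. Collecting the sign factors: 1.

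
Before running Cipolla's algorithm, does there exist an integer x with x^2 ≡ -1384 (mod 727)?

no

Pull out -1: (-1384/727) = (-1/727)·(1384/727). Since 727 ≡ 3 (mod 4), (-1/727) = -1. Now have -(1384/727).
Reduce the numerator: 1384 ≡ 657 (mod 727), so (1384/727) = (657/727).
657 ≡ 1 (mod 4), so quadratic reciprocity gives (657/727) = (727/657). Reduce: 727 ≡ 70 (mod 657). Now have -(70/657).
Factor out 2: 70 = 2·35. Since 657 ≡ 1 (mod 8), (2/657) = +1. Now have -(35/657).
657 ≡ 1 (mod 4), so quadratic reciprocity gives (35/657) = (657/35). Reduce: 657 ≡ 27 (mod 35). Now have -(27/35).
Both 27 ≡ 3 and 35 ≡ 3 (mod 4), so reciprocity gives (27/35) = -(35/27). Reduce: 35 ≡ 8 (mod 27). Now have (8/27).
Factor out 2: 8 = 2^3. Since 27 ≡ 3 (mod 8), (2/27) = -1, and (2/27)^3 = -1. Now have -(1/27).
(1/27) = 1. Collecting the sign factors: -1.
(-1384/727) = -1, and 727 is prime, so -1384 is not a quadratic residue mod 727.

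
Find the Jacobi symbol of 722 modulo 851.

Factor out 2: 722 = 2·361. Since 851 ≡ 3 (mod 8), (2/851) = -1. Now have -(361/851).
361 ≡ 1 (mod 4), so quadratic reciprocity gives (361/851) = (851/361). Reduce: 851 ≡ 129 (mod 361). Now have -(129/361).
129 ≡ 1 (mod 4), so quadratic reciprocity gives (129/361) = (361/129). Reduce: 361 ≡ 103 (mod 129). Now have -(103/129).
129 ≡ 1 (mod 4), so quadratic reciprocity gives (103/129) = (129/103). Reduce: 129 ≡ 26 (mod 103). Now have -(26/103).
Factor out 2: 26 = 2·13. Since 103 ≡ 7 (mod 8), (2/103) = +1. Now have -(13/103).
13 ≡ 1 (mod 4), so quadratic reciprocity gives (13/103) = (103/13). Reduce: 103 ≡ 12 (mod 13). Now have -(12/13).
Factor out 2: 12 = 2^2·3. Since 13 ≡ 5 (mod 8), (2/13) = -1, and (2/13)^2 = +1. Now have -(3/13).
13 ≡ 1 (mod 4), so quadratic reciprocity gives (3/13) = (13/3). Reduce: 13 ≡ 1 (mod 3). Now have -(1/3).
(1/3) = 1. Collecting the sign factors: -1.

-1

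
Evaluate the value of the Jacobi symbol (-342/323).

0

(-342/323)
  = (304/323)    [-342 ≡ 304 mod 323]
  = (19/323)    [323 ≡ 3 mod 8 ⇒ (2/323)^4 = +1]
  = -(323/19)    [QR: both ≡ 3 mod 4, sign flips]
  = -(0/19)    [323 ≡ 0 mod 19]
  = 0    [numerator 0, gcd > 1]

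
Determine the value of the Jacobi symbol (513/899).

-1

(513/899)
  = (899/513)    [QR: 513 ≡ 1 mod 4, sign kept]
  = (386/513)    [899 ≡ 386 mod 513]
  = (193/513)    [513 ≡ 1 mod 8 ⇒ (2/513) = +1]
  = (513/193)    [QR: 193 ≡ 1 mod 4, sign kept]
  = (127/193)    [513 ≡ 127 mod 193]
  = (193/127)    [QR: 193 ≡ 1 mod 4, sign kept]
  = (66/127)    [193 ≡ 66 mod 127]
  = (33/127)    [127 ≡ 7 mod 8 ⇒ (2/127) = +1]
  = (127/33)    [QR: 33 ≡ 1 mod 4, sign kept]
  = (28/33)    [127 ≡ 28 mod 33]
  = (7/33)    [33 ≡ 1 mod 8 ⇒ (2/33)^2 = +1]
  = (33/7)    [QR: 33 ≡ 1 mod 4, sign kept]
  = (5/7)    [33 ≡ 5 mod 7]
  = (7/5)    [QR: 5 ≡ 1 mod 4, sign kept]
  = (2/5)    [7 ≡ 2 mod 5]
  = -(1/5)    [5 ≡ 5 mod 8 ⇒ (2/5) = -1]
  = -1    [(1/5) = 1]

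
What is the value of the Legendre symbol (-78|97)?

-1

Reduce the numerator: -78 ≡ 19 (mod 97), so (-78|97) = (19|97).
97 ≡ 1 (mod 4), so quadratic reciprocity gives (19|97) = (97|19). Reduce: 97 ≡ 2 (mod 19). Now have (2|19).
Factor out 2: 2 = 2. Since 19 ≡ 3 (mod 8), (2|19) = -1. Now have -(1|19).
(1|19) = 1. Collecting the sign factors: -1.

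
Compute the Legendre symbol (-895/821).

(-895/821)
  = (747/821)    [-895 ≡ 747 mod 821]
  = (821/747)    [QR: 821 ≡ 1 mod 4, sign kept]
  = (74/747)    [821 ≡ 74 mod 747]
  = -(37/747)    [747 ≡ 3 mod 8 ⇒ (2/747) = -1]
  = -(747/37)    [QR: 37 ≡ 1 mod 4, sign kept]
  = -(7/37)    [747 ≡ 7 mod 37]
  = -(37/7)    [QR: 37 ≡ 1 mod 4, sign kept]
  = -(2/7)    [37 ≡ 2 mod 7]
  = -(1/7)    [7 ≡ 7 mod 8 ⇒ (2/7) = +1]
  = -1    [(1/7) = 1]

-1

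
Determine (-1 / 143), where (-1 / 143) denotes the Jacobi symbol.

-1

Pull out -1: (-1 / 143) = (-1 / 143)·(1 / 143). Since 143 ≡ 3 (mod 4), (-1 / 143) = -1. Now have -(1 / 143).
(1 / 143) = 1. Collecting the sign factors: -1.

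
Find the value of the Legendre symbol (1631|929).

(1631|929)
  = (702|929)    [1631 ≡ 702 mod 929]
  = (351|929)    [929 ≡ 1 mod 8 ⇒ (2|929) = +1]
  = (929|351)    [QR: 929 ≡ 1 mod 4, sign kept]
  = (227|351)    [929 ≡ 227 mod 351]
  = -(351|227)    [QR: both ≡ 3 mod 4, sign flips]
  = -(124|227)    [351 ≡ 124 mod 227]
  = -(31|227)    [227 ≡ 3 mod 8 ⇒ (2|227)^2 = +1]
  = (227|31)    [QR: both ≡ 3 mod 4, sign flips]
  = (10|31)    [227 ≡ 10 mod 31]
  = (5|31)    [31 ≡ 7 mod 8 ⇒ (2|31) = +1]
  = (31|5)    [QR: 5 ≡ 1 mod 4, sign kept]
  = (1|5)    [31 ≡ 1 mod 5]
  = 1    [(1|5) = 1]

1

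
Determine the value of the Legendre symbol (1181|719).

(1181|719)
  = (462|719)    [1181 ≡ 462 mod 719]
  = (231|719)    [719 ≡ 7 mod 8 ⇒ (2|719) = +1]
  = -(719|231)    [QR: both ≡ 3 mod 4, sign flips]
  = -(26|231)    [719 ≡ 26 mod 231]
  = -(13|231)    [231 ≡ 7 mod 8 ⇒ (2|231) = +1]
  = -(231|13)    [QR: 13 ≡ 1 mod 4, sign kept]
  = -(10|13)    [231 ≡ 10 mod 13]
  = (5|13)    [13 ≡ 5 mod 8 ⇒ (2|13) = -1]
  = (13|5)    [QR: 5 ≡ 1 mod 4, sign kept]
  = (3|5)    [13 ≡ 3 mod 5]
  = (5|3)    [QR: 5 ≡ 1 mod 4, sign kept]
  = (2|3)    [5 ≡ 2 mod 3]
  = -(1|3)    [3 ≡ 3 mod 8 ⇒ (2|3) = -1]
  = -1    [(1|3) = 1]

-1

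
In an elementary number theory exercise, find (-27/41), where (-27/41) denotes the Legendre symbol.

Reduce the numerator: -27 ≡ 14 (mod 41), so (-27/41) = (14/41).
Factor out 2: 14 = 2·7. Since 41 ≡ 1 (mod 8), (2/41) = +1. Now have (7/41).
41 ≡ 1 (mod 4), so quadratic reciprocity gives (7/41) = (41/7). Reduce: 41 ≡ 6 (mod 7). Now have (6/7).
Factor out 2: 6 = 2·3. Since 7 ≡ 7 (mod 8), (2/7) = +1. Now have (3/7).
Both 3 ≡ 3 and 7 ≡ 3 (mod 4), so reciprocity gives (3/7) = -(7/3). Reduce: 7 ≡ 1 (mod 3). Now have -(1/3).
(1/3) = 1. Collecting the sign factors: -1.

-1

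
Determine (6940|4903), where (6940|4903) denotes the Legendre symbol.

(6940|4903)
  = (2037|4903)    [6940 ≡ 2037 mod 4903]
  = (4903|2037)    [QR: 2037 ≡ 1 mod 4, sign kept]
  = (829|2037)    [4903 ≡ 829 mod 2037]
  = (2037|829)    [QR: 829 ≡ 1 mod 4, sign kept]
  = (379|829)    [2037 ≡ 379 mod 829]
  = (829|379)    [QR: 829 ≡ 1 mod 4, sign kept]
  = (71|379)    [829 ≡ 71 mod 379]
  = -(379|71)    [QR: both ≡ 3 mod 4, sign flips]
  = -(24|71)    [379 ≡ 24 mod 71]
  = -(3|71)    [71 ≡ 7 mod 8 ⇒ (2|71)^3 = +1]
  = (71|3)    [QR: both ≡ 3 mod 4, sign flips]
  = (2|3)    [71 ≡ 2 mod 3]
  = -(1|3)    [3 ≡ 3 mod 8 ⇒ (2|3) = -1]
  = -1    [(1|3) = 1]

-1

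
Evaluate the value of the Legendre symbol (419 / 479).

Both 419 ≡ 3 and 479 ≡ 3 (mod 4), so reciprocity gives (419 / 479) = -(479 / 419). Reduce: 479 ≡ 60 (mod 419). Now have -(60 / 419).
Factor out 2: 60 = 2^2·15. Since 419 ≡ 3 (mod 8), (2 / 419) = -1, and (2 / 419)^2 = +1. Now have -(15 / 419).
Both 15 ≡ 3 and 419 ≡ 3 (mod 4), so reciprocity gives (15 / 419) = -(419 / 15). Reduce: 419 ≡ 14 (mod 15). Now have (14 / 15).
Factor out 2: 14 = 2·7. Since 15 ≡ 7 (mod 8), (2 / 15) = +1. Now have (7 / 15).
Both 7 ≡ 3 and 15 ≡ 3 (mod 4), so reciprocity gives (7 / 15) = -(15 / 7). Reduce: 15 ≡ 1 (mod 7). Now have -(1 / 7).
(1 / 7) = 1. Collecting the sign factors: -1.

-1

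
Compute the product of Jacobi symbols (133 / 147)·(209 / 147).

By multiplicativity, (133·209 / 147) = (133 / 147)·(209 / 147).
First factor (133 / 147):
(133 / 147)
  = (147 / 133)    [QR: 133 ≡ 1 mod 4, sign kept]
  = (14 / 133)    [147 ≡ 14 mod 133]
  = -(7 / 133)    [133 ≡ 5 mod 8 ⇒ (2 / 133) = -1]
  = -(133 / 7)    [QR: 133 ≡ 1 mod 4, sign kept]
  = -(0 / 7)    [133 ≡ 0 mod 7]
  = 0    [numerator 0, gcd > 1]
Second factor (209 / 147):
(209 / 147)
  = (62 / 147)    [209 ≡ 62 mod 147]
  = -(31 / 147)    [147 ≡ 3 mod 8 ⇒ (2 / 147) = -1]
  = (147 / 31)    [QR: both ≡ 3 mod 4, sign flips]
  = (23 / 31)    [147 ≡ 23 mod 31]
  = -(31 / 23)    [QR: both ≡ 3 mod 4, sign flips]
  = -(8 / 23)    [31 ≡ 8 mod 23]
  = -(1 / 23)    [23 ≡ 7 mod 8 ⇒ (2 / 23)^3 = +1]
  = -1    [(1 / 23) = 1]
Product: (0)·(-1) = 0.

0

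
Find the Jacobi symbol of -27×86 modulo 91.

-1

By multiplicativity, (-27·86|91) = (-27|91)·(86|91).
First factor (-27|91):
Reduce the numerator: -27 ≡ 64 (mod 91), so (-27|91) = (64|91).
Factor out 2: 64 = 2^6. Since 91 ≡ 3 (mod 8), (2|91) = -1, and (2|91)^6 = +1. Now have (1|91).
(1|91) = 1. Collecting the sign factors: 1.
Second factor (86|91):
Factor out 2: 86 = 2·43. Since 91 ≡ 3 (mod 8), (2|91) = -1. Now have -(43|91).
Both 43 ≡ 3 and 91 ≡ 3 (mod 4), so reciprocity gives (43|91) = -(91|43). Reduce: 91 ≡ 5 (mod 43). Now have (5|43).
5 ≡ 1 (mod 4), so quadratic reciprocity gives (5|43) = (43|5). Reduce: 43 ≡ 3 (mod 5). Now have (3|5).
5 ≡ 1 (mod 4), so quadratic reciprocity gives (3|5) = (5|3). Reduce: 5 ≡ 2 (mod 3). Now have (2|3).
Factor out 2: 2 = 2. Since 3 ≡ 3 (mod 8), (2|3) = -1. Now have -(1|3).
(1|3) = 1. Collecting the sign factors: -1.
Product: (1)·(-1) = -1.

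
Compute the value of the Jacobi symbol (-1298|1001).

0

Pull out -1: (-1298|1001) = (-1|1001)·(1298|1001). Since 1001 ≡ 1 (mod 4), (-1|1001) = +1. Now have (1298|1001).
Reduce the numerator: 1298 ≡ 297 (mod 1001), so (1298|1001) = (297|1001).
297 ≡ 1 (mod 4), so quadratic reciprocity gives (297|1001) = (1001|297). Reduce: 1001 ≡ 110 (mod 297). Now have (110|297).
Factor out 2: 110 = 2·55. Since 297 ≡ 1 (mod 8), (2|297) = +1. Now have (55|297).
297 ≡ 1 (mod 4), so quadratic reciprocity gives (55|297) = (297|55). Reduce: 297 ≡ 22 (mod 55). Now have (22|55).
Factor out 2: 22 = 2·11. Since 55 ≡ 7 (mod 8), (2|55) = +1. Now have (11|55).
Both 11 ≡ 3 and 55 ≡ 3 (mod 4), so reciprocity gives (11|55) = -(55|11). Reduce: 55 ≡ 0 (mod 11). Now have -(0|11).
The numerator is now 0 with denominator 11 > 1: the symbol is 0.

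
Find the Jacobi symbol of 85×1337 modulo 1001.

0

By multiplicativity, (85·1337|1001) = (85|1001)·(1337|1001).
First factor (85|1001):
(85|1001)
  = (1001|85)    [QR: 85 ≡ 1 mod 4, sign kept]
  = (66|85)    [1001 ≡ 66 mod 85]
  = -(33|85)    [85 ≡ 5 mod 8 ⇒ (2|85) = -1]
  = -(85|33)    [QR: 33 ≡ 1 mod 4, sign kept]
  = -(19|33)    [85 ≡ 19 mod 33]
  = -(33|19)    [QR: 33 ≡ 1 mod 4, sign kept]
  = -(14|19)    [33 ≡ 14 mod 19]
  = (7|19)    [19 ≡ 3 mod 8 ⇒ (2|19) = -1]
  = -(19|7)    [QR: both ≡ 3 mod 4, sign flips]
  = -(5|7)    [19 ≡ 5 mod 7]
  = -(7|5)    [QR: 5 ≡ 1 mod 4, sign kept]
  = -(2|5)    [7 ≡ 2 mod 5]
  = (1|5)    [5 ≡ 5 mod 8 ⇒ (2|5) = -1]
  = 1    [(1|5) = 1]
Second factor (1337|1001):
(1337|1001)
  = (336|1001)    [1337 ≡ 336 mod 1001]
  = (21|1001)    [1001 ≡ 1 mod 8 ⇒ (2|1001)^4 = +1]
  = (1001|21)    [QR: 21 ≡ 1 mod 4, sign kept]
  = (14|21)    [1001 ≡ 14 mod 21]
  = -(7|21)    [21 ≡ 5 mod 8 ⇒ (2|21) = -1]
  = -(21|7)    [QR: 21 ≡ 1 mod 4, sign kept]
  = -(0|7)    [21 ≡ 0 mod 7]
  = 0    [numerator 0, gcd > 1]
Product: (1)·(0) = 0.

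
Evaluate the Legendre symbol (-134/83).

-1

Reduce the numerator: -134 ≡ 32 (mod 83), so (-134/83) = (32/83).
Factor out 2: 32 = 2^5. Since 83 ≡ 3 (mod 8), (2/83) = -1, and (2/83)^5 = -1. Now have -(1/83).
(1/83) = 1. Collecting the sign factors: -1.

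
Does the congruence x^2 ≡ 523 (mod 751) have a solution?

yes

Both 523 ≡ 3 and 751 ≡ 3 (mod 4), so reciprocity gives (523/751) = -(751/523). Reduce: 751 ≡ 228 (mod 523). Now have -(228/523).
Factor out 2: 228 = 2^2·57. Since 523 ≡ 3 (mod 8), (2/523) = -1, and (2/523)^2 = +1. Now have -(57/523).
57 ≡ 1 (mod 4), so quadratic reciprocity gives (57/523) = (523/57). Reduce: 523 ≡ 10 (mod 57). Now have -(10/57).
Factor out 2: 10 = 2·5. Since 57 ≡ 1 (mod 8), (2/57) = +1. Now have -(5/57).
5 ≡ 1 (mod 4), so quadratic reciprocity gives (5/57) = (57/5). Reduce: 57 ≡ 2 (mod 5). Now have -(2/5).
Factor out 2: 2 = 2. Since 5 ≡ 5 (mod 8), (2/5) = -1. Now have (1/5).
(1/5) = 1. Collecting the sign factors: 1.
(523/751) = 1, and 751 is prime, so 523 is a quadratic residue mod 751.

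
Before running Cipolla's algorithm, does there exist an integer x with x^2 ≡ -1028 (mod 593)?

yes

Reduce the numerator: -1028 ≡ 158 (mod 593), so (-1028|593) = (158|593).
Factor out 2: 158 = 2·79. Since 593 ≡ 1 (mod 8), (2|593) = +1. Now have (79|593).
593 ≡ 1 (mod 4), so quadratic reciprocity gives (79|593) = (593|79). Reduce: 593 ≡ 40 (mod 79). Now have (40|79).
Factor out 2: 40 = 2^3·5. Since 79 ≡ 7 (mod 8), (2|79) = +1, and (2|79)^3 = +1. Now have (5|79).
5 ≡ 1 (mod 4), so quadratic reciprocity gives (5|79) = (79|5). Reduce: 79 ≡ 4 (mod 5). Now have (4|5).
Factor out 2: 4 = 2^2. Since 5 ≡ 5 (mod 8), (2|5) = -1, and (2|5)^2 = +1. Now have (1|5).
(1|5) = 1. Collecting the sign factors: 1.
The Legendre symbol is 1, so x^2 ≡ -1028 (mod 593) has solution.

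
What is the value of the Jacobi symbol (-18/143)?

Pull out -1: (-18/143) = (-1/143)·(18/143). Since 143 ≡ 3 (mod 4), (-1/143) = -1. Now have -(18/143).
Factor out 2: 18 = 2·9. Since 143 ≡ 7 (mod 8), (2/143) = +1. Now have -(9/143).
9 ≡ 1 (mod 4), so quadratic reciprocity gives (9/143) = (143/9). Reduce: 143 ≡ 8 (mod 9). Now have -(8/9).
Factor out 2: 8 = 2^3. Since 9 ≡ 1 (mod 8), (2/9) = +1, and (2/9)^3 = +1. Now have -(1/9).
(1/9) = 1. Collecting the sign factors: -1.

-1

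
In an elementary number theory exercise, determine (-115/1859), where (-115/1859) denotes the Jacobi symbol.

(-115/1859)
  = -(115/1859)    [1859 ≡ 3 mod 4 ⇒ (-1/1859) = -1]
  = (1859/115)    [QR: both ≡ 3 mod 4, sign flips]
  = (19/115)    [1859 ≡ 19 mod 115]
  = -(115/19)    [QR: both ≡ 3 mod 4, sign flips]
  = -(1/19)    [115 ≡ 1 mod 19]
  = -1    [(1/19) = 1]

-1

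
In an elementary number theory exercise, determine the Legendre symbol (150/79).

(150/79)
  = (71/79)    [150 ≡ 71 mod 79]
  = -(79/71)    [QR: both ≡ 3 mod 4, sign flips]
  = -(8/71)    [79 ≡ 8 mod 71]
  = -(1/71)    [71 ≡ 7 mod 8 ⇒ (2/71)^3 = +1]
  = -1    [(1/71) = 1]

-1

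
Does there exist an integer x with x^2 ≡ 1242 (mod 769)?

Reduce the numerator: 1242 ≡ 473 (mod 769), so (1242|769) = (473|769).
473 ≡ 1 (mod 4), so quadratic reciprocity gives (473|769) = (769|473). Reduce: 769 ≡ 296 (mod 473). Now have (296|473).
Factor out 2: 296 = 2^3·37. Since 473 ≡ 1 (mod 8), (2|473) = +1, and (2|473)^3 = +1. Now have (37|473).
37 ≡ 1 (mod 4), so quadratic reciprocity gives (37|473) = (473|37). Reduce: 473 ≡ 29 (mod 37). Now have (29|37).
29 ≡ 1 (mod 4), so quadratic reciprocity gives (29|37) = (37|29). Reduce: 37 ≡ 8 (mod 29). Now have (8|29).
Factor out 2: 8 = 2^3. Since 29 ≡ 5 (mod 8), (2|29) = -1, and (2|29)^3 = -1. Now have -(1|29).
(1|29) = 1. Collecting the sign factors: -1.
(1242|769) = -1, and 769 is prime, so 1242 is not a quadratic residue mod 769.

no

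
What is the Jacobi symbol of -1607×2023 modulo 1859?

By multiplicativity, (-1607·2023/1859) = (-1607/1859)·(2023/1859).
First factor (-1607/1859):
Reduce the numerator: -1607 ≡ 252 (mod 1859), so (-1607/1859) = (252/1859).
Factor out 2: 252 = 2^2·63. Since 1859 ≡ 3 (mod 8), (2/1859) = -1, and (2/1859)^2 = +1. Now have (63/1859).
Both 63 ≡ 3 and 1859 ≡ 3 (mod 4), so reciprocity gives (63/1859) = -(1859/63). Reduce: 1859 ≡ 32 (mod 63). Now have -(32/63).
Factor out 2: 32 = 2^5. Since 63 ≡ 7 (mod 8), (2/63) = +1, and (2/63)^5 = +1. Now have -(1/63).
(1/63) = 1. Collecting the sign factors: -1.
Second factor (2023/1859):
Reduce the numerator: 2023 ≡ 164 (mod 1859), so (2023/1859) = (164/1859).
Factor out 2: 164 = 2^2·41. Since 1859 ≡ 3 (mod 8), (2/1859) = -1, and (2/1859)^2 = +1. Now have (41/1859).
41 ≡ 1 (mod 4), so quadratic reciprocity gives (41/1859) = (1859/41). Reduce: 1859 ≡ 14 (mod 41). Now have (14/41).
Factor out 2: 14 = 2·7. Since 41 ≡ 1 (mod 8), (2/41) = +1. Now have (7/41).
41 ≡ 1 (mod 4), so quadratic reciprocity gives (7/41) = (41/7). Reduce: 41 ≡ 6 (mod 7). Now have (6/7).
Factor out 2: 6 = 2·3. Since 7 ≡ 7 (mod 8), (2/7) = +1. Now have (3/7).
Both 3 ≡ 3 and 7 ≡ 3 (mod 4), so reciprocity gives (3/7) = -(7/3). Reduce: 7 ≡ 1 (mod 3). Now have -(1/3).
(1/3) = 1. Collecting the sign factors: -1.
Product: (-1)·(-1) = 1.

1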